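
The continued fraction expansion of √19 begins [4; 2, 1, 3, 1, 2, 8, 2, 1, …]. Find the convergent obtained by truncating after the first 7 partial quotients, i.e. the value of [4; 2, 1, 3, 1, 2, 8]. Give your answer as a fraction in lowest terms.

Work from the innermost term outward:
Start with 8.
2 + 1/(8/1) = 2 + 1/8 = 17/8
1 + 1/(17/8) = 1 + 8/17 = 25/17
3 + 1/(25/17) = 3 + 17/25 = 92/25
1 + 1/(92/25) = 1 + 25/92 = 117/92
2 + 1/(117/92) = 2 + 92/117 = 326/117
4 + 1/(326/117) = 4 + 117/326 = 1421/326

1421/326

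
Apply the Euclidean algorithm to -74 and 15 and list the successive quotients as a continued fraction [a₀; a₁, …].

⌊-74/15⌋ = -5, remainder 1
⌊15/1⌋ = 15, remainder 0

[-5; 15]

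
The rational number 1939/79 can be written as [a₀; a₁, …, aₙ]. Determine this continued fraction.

[24; 1, 1, 5, 7]

Apply division with remainder until the remainder is 0:
⌊1939/79⌋ = 24, remainder 43
⌊79/43⌋ = 1, remainder 36
⌊43/36⌋ = 1, remainder 7
⌊36/7⌋ = 5, remainder 1
⌊7/1⌋ = 7, remainder 0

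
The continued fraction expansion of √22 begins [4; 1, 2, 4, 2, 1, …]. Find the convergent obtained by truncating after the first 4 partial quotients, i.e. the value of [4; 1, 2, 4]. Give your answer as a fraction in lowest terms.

61/13

Start with 4.
2 + 1/(4/1) = 2 + 1/4 = 9/4
1 + 1/(9/4) = 1 + 4/9 = 13/9
4 + 1/(13/9) = 4 + 9/13 = 61/13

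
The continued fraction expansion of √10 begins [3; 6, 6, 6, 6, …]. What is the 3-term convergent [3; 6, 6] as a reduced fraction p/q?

a_0 = 3: 3/1
a_1 = 6: 19/6
a_2 = 6: 117/37

117/37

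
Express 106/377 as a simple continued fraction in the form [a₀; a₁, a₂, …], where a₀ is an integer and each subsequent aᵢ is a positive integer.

[0; 3, 1, 1, 3, 1, 11]

Apply division with remainder until the remainder is 0:
106 ÷ 377 → quotient 0, remainder 106
377 ÷ 106 → quotient 3, remainder 59
106 ÷ 59 → quotient 1, remainder 47
59 ÷ 47 → quotient 1, remainder 12
47 ÷ 12 → quotient 3, remainder 11
12 ÷ 11 → quotient 1, remainder 1
11 ÷ 1 → quotient 11, remainder 0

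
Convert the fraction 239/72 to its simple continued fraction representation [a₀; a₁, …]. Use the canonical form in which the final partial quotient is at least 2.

[3; 3, 7, 1, 2]

Apply division with remainder until the remainder is 0:
⌊239/72⌋ = 3, remainder 23
⌊72/23⌋ = 3, remainder 3
⌊23/3⌋ = 7, remainder 2
⌊3/2⌋ = 1, remainder 1
⌊2/1⌋ = 2, remainder 0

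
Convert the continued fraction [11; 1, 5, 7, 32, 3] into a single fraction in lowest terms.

a_0 = 11: 11/1
a_1 = 1: 12/1
a_2 = 5: 71/6
a_3 = 7: 509/43
a_4 = 32: 16359/1382
a_5 = 3: 49586/4189

49586/4189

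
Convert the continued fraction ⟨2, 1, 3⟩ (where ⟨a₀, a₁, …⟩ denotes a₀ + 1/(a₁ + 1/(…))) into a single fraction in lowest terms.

Start with 3.
1 + 1/(3/1) = 1 + 1/3 = 4/3
2 + 1/(4/3) = 2 + 3/4 = 11/4

11/4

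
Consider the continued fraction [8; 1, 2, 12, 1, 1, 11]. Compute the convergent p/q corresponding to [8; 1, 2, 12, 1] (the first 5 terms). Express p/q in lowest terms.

a_0 = 8: 8/1
a_1 = 1: 9/1
a_2 = 2: 26/3
a_3 = 12: 321/37
a_4 = 1: 347/40

347/40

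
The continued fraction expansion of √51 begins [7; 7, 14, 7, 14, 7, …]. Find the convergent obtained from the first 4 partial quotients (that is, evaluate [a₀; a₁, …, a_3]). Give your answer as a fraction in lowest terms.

4999/700

Collapse the nested fraction from the inside out:
Start with 7.
14 + 1/(7/1) = 14 + 1/7 = 99/7
7 + 1/(99/7) = 7 + 7/99 = 700/99
7 + 1/(700/99) = 7 + 99/700 = 4999/700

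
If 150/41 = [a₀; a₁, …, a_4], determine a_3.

⌊150/41⌋ = 3, remainder 27
⌊41/27⌋ = 1, remainder 14
⌊27/14⌋ = 1, remainder 13
⌊14/13⌋ = 1, remainder 1

1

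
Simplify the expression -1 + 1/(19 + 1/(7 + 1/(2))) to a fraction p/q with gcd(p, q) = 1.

Use the convergent recurrence hₖ = aₖ·hₖ₋₁ + hₖ₋₂ (and likewise for the denominators kₖ):
a_0 = -1: -1/1
a_1 = 19: -18/19
a_2 = 7: -127/134
a_3 = 2: -272/287

-272/287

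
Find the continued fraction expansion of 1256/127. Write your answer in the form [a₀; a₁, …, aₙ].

1256 = 9·127 + 113, so a_0 = 9
127 = 1·113 + 14, so a_1 = 1
113 = 8·14 + 1, so a_2 = 8
14 = 14·1 + 0, so a_3 = 14

[9; 1, 8, 14]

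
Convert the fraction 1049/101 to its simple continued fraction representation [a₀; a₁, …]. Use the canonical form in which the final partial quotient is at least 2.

Repeatedly divide and take the remainder:
1049 = 10·101 + 39, so a_0 = 10
101 = 2·39 + 23, so a_1 = 2
39 = 1·23 + 16, so a_2 = 1
23 = 1·16 + 7, so a_3 = 1
16 = 2·7 + 2, so a_4 = 2
7 = 3·2 + 1, so a_5 = 3
2 = 2·1 + 0, so a_6 = 2

[10; 2, 1, 1, 2, 3, 2]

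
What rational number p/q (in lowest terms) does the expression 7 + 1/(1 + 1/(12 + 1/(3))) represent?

317/40

Build up convergents one term at a time:
a_0 = 7: 7/1
a_1 = 1: 8/1
a_2 = 12: 103/13
a_3 = 3: 317/40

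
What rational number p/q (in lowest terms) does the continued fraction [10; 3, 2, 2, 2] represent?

422/41

Collapse the nested fraction from the inside out:
Start with 2.
2 + 1/(2/1) = 2 + 1/2 = 5/2
2 + 1/(5/2) = 2 + 2/5 = 12/5
3 + 1/(12/5) = 3 + 5/12 = 41/12
10 + 1/(41/12) = 10 + 12/41 = 422/41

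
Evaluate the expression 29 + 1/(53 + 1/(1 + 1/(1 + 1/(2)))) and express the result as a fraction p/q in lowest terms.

Compute successive convergents:
a_0 = 29: 29/1
a_1 = 53: 1538/53
a_2 = 1: 1567/54
a_3 = 1: 3105/107
a_4 = 2: 7777/268

7777/268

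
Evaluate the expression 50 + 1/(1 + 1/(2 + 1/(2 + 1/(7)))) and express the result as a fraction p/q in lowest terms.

2637/52

Use the convergent recurrence hₖ = aₖ·hₖ₋₁ + hₖ₋₂ (and likewise for the denominators kₖ):
a_0 = 50: 50/1
a_1 = 1: 51/1
a_2 = 2: 152/3
a_3 = 2: 355/7
a_4 = 7: 2637/52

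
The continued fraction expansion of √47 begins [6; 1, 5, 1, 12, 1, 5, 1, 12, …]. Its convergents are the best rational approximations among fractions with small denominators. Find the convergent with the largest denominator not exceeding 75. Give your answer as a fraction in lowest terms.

List convergents until the denominator exceeds the bound:
a_0 = 6: 6/1  (≤ bound)
a_1 = 1: 7/1  (≤ bound)
a_2 = 5: 41/6  (≤ bound)
a_3 = 1: 48/7  (≤ bound)
a_4 = 12: 617/90  (> 75, stop)

48/7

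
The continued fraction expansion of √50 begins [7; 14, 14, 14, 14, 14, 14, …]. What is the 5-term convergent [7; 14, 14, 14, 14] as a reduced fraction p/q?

Work from the innermost term outward:
Start with 14.
14 + 1/(14/1) = 14 + 1/14 = 197/14
14 + 1/(197/14) = 14 + 14/197 = 2772/197
14 + 1/(2772/197) = 14 + 197/2772 = 39005/2772
7 + 1/(39005/2772) = 7 + 2772/39005 = 275807/39005

275807/39005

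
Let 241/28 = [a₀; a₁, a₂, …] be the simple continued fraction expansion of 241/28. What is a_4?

1

241 = 8·28 + 17, so a_0 = 8
28 = 1·17 + 11, so a_1 = 1
17 = 1·11 + 6, so a_2 = 1
11 = 1·6 + 5, so a_3 = 1
6 = 1·5 + 1, so a_4 = 1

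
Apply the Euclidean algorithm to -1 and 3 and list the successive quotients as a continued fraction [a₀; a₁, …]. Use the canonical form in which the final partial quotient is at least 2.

Apply division with remainder until the remainder is 0:
⌊-1/3⌋ = -1, remainder 2
⌊3/2⌋ = 1, remainder 1
⌊2/1⌋ = 2, remainder 0

[-1; 1, 2]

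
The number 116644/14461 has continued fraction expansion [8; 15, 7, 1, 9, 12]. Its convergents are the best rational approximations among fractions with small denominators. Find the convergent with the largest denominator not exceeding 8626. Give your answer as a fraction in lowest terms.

9639/1195

List convergents until the denominator exceeds the bound:
a_0 = 8: 8/1  (≤ bound)
a_1 = 15: 121/15  (≤ bound)
a_2 = 7: 855/106  (≤ bound)
a_3 = 1: 976/121  (≤ bound)
a_4 = 9: 9639/1195  (≤ bound)
a_5 = 12: 116644/14461  (> 8626, stop)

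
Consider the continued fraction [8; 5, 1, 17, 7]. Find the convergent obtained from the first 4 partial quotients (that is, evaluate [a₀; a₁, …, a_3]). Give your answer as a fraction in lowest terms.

874/107

a_0 = 8: 8/1
a_1 = 5: 41/5
a_2 = 1: 49/6
a_3 = 17: 874/107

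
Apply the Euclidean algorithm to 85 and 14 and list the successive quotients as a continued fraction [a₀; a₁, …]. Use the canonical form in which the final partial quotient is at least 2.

⌊85/14⌋ = 6, remainder 1
⌊14/1⌋ = 14, remainder 0

[6; 14]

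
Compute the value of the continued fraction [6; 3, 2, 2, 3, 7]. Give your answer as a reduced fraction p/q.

2662/423

a_0 = 6: 6/1
a_1 = 3: 19/3
a_2 = 2: 44/7
a_3 = 2: 107/17
a_4 = 3: 365/58
a_5 = 7: 2662/423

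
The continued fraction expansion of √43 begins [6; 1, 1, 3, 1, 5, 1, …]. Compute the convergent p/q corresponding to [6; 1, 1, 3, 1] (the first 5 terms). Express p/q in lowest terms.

59/9

Use the convergent recurrence hₖ = aₖ·hₖ₋₁ + hₖ₋₂ (and likewise for the denominators kₖ):
a_0 = 6: 6/1
a_1 = 1: 7/1
a_2 = 1: 13/2
a_3 = 3: 46/7
a_4 = 1: 59/9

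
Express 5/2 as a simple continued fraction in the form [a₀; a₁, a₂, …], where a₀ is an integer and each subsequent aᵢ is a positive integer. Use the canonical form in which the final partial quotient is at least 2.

[2; 2]

Repeatedly divide and take the remainder:
5 ÷ 2 → quotient 2, remainder 1
2 ÷ 1 → quotient 2, remainder 0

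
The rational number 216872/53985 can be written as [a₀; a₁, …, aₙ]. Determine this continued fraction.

Apply division with remainder until the remainder is 0:
216872 = 4·53985 + 932, so a_0 = 4
53985 = 57·932 + 861, so a_1 = 57
932 = 1·861 + 71, so a_2 = 1
861 = 12·71 + 9, so a_3 = 12
71 = 7·9 + 8, so a_4 = 7
9 = 1·8 + 1, so a_5 = 1
8 = 8·1 + 0, so a_6 = 8

[4; 57, 1, 12, 7, 1, 8]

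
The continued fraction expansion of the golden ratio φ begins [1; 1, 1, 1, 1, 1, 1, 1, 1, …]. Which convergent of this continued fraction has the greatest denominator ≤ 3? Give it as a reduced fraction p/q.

List convergents until the denominator exceeds the bound:
a_0 = 1: 1/1  (≤ bound)
a_1 = 1: 2/1  (≤ bound)
a_2 = 1: 3/2  (≤ bound)
a_3 = 1: 5/3  (≤ bound)
a_4 = 1: 8/5  (> 3, stop)

5/3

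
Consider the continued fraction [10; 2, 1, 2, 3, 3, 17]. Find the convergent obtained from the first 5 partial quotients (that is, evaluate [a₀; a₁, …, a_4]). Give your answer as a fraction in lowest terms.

280/27

a_0 = 10: 10/1
a_1 = 2: 21/2
a_2 = 1: 31/3
a_3 = 2: 83/8
a_4 = 3: 280/27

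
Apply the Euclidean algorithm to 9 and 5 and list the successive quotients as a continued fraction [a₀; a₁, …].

[1; 1, 4]

9 ÷ 5 → quotient 1, remainder 4
5 ÷ 4 → quotient 1, remainder 1
4 ÷ 1 → quotient 4, remainder 0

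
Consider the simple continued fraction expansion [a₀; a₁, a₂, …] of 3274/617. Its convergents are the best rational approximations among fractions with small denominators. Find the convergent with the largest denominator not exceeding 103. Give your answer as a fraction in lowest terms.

329/62

List convergents until the denominator exceeds the bound:
a_0 = 5: 5/1  (≤ bound)
a_1 = 3: 16/3  (≤ bound)
a_2 = 3: 53/10  (≤ bound)
a_3 = 1: 69/13  (≤ bound)
a_4 = 3: 260/49  (≤ bound)
a_5 = 1: 329/62  (≤ bound)
a_6 = 1: 589/111  (> 103, stop)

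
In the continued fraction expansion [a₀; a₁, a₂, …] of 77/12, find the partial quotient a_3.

⌊77/12⌋ = 6, remainder 5
⌊12/5⌋ = 2, remainder 2
⌊5/2⌋ = 2, remainder 1
⌊2/1⌋ = 2, remainder 0

2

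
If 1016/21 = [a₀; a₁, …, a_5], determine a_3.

Apply division with remainder until the remainder is 0:
1016 = 48·21 + 8, so a_0 = 48
21 = 2·8 + 5, so a_1 = 2
8 = 1·5 + 3, so a_2 = 1
5 = 1·3 + 2, so a_3 = 1

1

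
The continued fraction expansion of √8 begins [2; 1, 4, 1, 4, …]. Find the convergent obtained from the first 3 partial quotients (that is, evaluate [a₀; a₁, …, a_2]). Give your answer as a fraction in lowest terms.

14/5

Start with 4.
1 + 1/(4/1) = 1 + 1/4 = 5/4
2 + 1/(5/4) = 2 + 4/5 = 14/5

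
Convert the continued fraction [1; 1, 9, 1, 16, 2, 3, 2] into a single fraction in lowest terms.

5827/3053

Build up convergents one term at a time:
a_0 = 1: 1/1
a_1 = 1: 2/1
a_2 = 9: 19/10
a_3 = 1: 21/11
a_4 = 16: 355/186
a_5 = 2: 731/383
a_6 = 3: 2548/1335
a_7 = 2: 5827/3053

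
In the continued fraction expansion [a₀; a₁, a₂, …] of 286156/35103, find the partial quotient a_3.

Run the Euclidean algorithm, recording each quotient:
286156 = 8·35103 + 5332, so a_0 = 8
35103 = 6·5332 + 3111, so a_1 = 6
5332 = 1·3111 + 2221, so a_2 = 1
3111 = 1·2221 + 890, so a_3 = 1

1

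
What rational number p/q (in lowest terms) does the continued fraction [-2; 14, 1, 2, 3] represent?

-284/147

Build up convergents one term at a time:
a_0 = -2: -2/1
a_1 = 14: -27/14
a_2 = 1: -29/15
a_3 = 2: -85/44
a_4 = 3: -284/147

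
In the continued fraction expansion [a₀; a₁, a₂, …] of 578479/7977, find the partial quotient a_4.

8

578479 ÷ 7977 → quotient 72, remainder 4135
7977 ÷ 4135 → quotient 1, remainder 3842
4135 ÷ 3842 → quotient 1, remainder 293
3842 ÷ 293 → quotient 13, remainder 33
293 ÷ 33 → quotient 8, remainder 29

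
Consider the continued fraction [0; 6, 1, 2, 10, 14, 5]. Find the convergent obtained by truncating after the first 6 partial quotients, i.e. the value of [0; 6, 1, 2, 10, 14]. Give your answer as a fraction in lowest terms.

437/2918

Start with 14.
10 + 1/(14/1) = 10 + 1/14 = 141/14
2 + 1/(141/14) = 2 + 14/141 = 296/141
1 + 1/(296/141) = 1 + 141/296 = 437/296
6 + 1/(437/296) = 6 + 296/437 = 2918/437
0 + 1/(2918/437) = 0 + 437/2918 = 437/2918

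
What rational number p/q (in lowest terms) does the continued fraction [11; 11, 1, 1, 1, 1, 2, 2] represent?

3991/360

Start with 2.
2 + 1/(2/1) = 2 + 1/2 = 5/2
1 + 1/(5/2) = 1 + 2/5 = 7/5
1 + 1/(7/5) = 1 + 5/7 = 12/7
1 + 1/(12/7) = 1 + 7/12 = 19/12
1 + 1/(19/12) = 1 + 12/19 = 31/19
11 + 1/(31/19) = 11 + 19/31 = 360/31
11 + 1/(360/31) = 11 + 31/360 = 3991/360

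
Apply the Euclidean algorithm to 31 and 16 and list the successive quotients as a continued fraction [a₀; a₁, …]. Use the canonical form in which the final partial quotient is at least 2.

Apply division with remainder until the remainder is 0:
31 = 1·16 + 15, so a_0 = 1
16 = 1·15 + 1, so a_1 = 1
15 = 15·1 + 0, so a_2 = 15

[1; 1, 15]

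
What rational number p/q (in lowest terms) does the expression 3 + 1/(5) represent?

16/5

Start with 5.
3 + 1/(5/1) = 3 + 1/5 = 16/5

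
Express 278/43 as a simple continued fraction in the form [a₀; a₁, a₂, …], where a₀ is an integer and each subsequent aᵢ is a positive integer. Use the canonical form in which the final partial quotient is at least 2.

Apply division with remainder until the remainder is 0:
278 = 6·43 + 20, so a_0 = 6
43 = 2·20 + 3, so a_1 = 2
20 = 6·3 + 2, so a_2 = 6
3 = 1·2 + 1, so a_3 = 1
2 = 2·1 + 0, so a_4 = 2

[6; 2, 6, 1, 2]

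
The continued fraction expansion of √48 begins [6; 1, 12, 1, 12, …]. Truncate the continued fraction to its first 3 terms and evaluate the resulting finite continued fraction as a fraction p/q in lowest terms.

Start with 12.
1 + 1/(12/1) = 1 + 1/12 = 13/12
6 + 1/(13/12) = 6 + 12/13 = 90/13

90/13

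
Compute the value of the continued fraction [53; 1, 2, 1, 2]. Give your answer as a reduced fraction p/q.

a_0 = 53: 53/1
a_1 = 1: 54/1
a_2 = 2: 161/3
a_3 = 1: 215/4
a_4 = 2: 591/11

591/11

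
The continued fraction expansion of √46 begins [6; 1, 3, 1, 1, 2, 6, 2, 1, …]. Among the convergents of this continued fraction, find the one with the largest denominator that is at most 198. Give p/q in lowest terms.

List convergents until the denominator exceeds the bound:
a_0 = 6: 6/1  (≤ bound)
a_1 = 1: 7/1  (≤ bound)
a_2 = 3: 27/4  (≤ bound)
a_3 = 1: 34/5  (≤ bound)
a_4 = 1: 61/9  (≤ bound)
a_5 = 2: 156/23  (≤ bound)
a_6 = 6: 997/147  (≤ bound)
a_7 = 2: 2150/317  (> 198, stop)

997/147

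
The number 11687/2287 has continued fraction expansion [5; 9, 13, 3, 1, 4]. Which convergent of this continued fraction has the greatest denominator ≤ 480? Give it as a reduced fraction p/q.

List convergents until the denominator exceeds the bound:
a_0 = 5: 5/1  (≤ bound)
a_1 = 9: 46/9  (≤ bound)
a_2 = 13: 603/118  (≤ bound)
a_3 = 3: 1855/363  (≤ bound)
a_4 = 1: 2458/481  (> 480, stop)

1855/363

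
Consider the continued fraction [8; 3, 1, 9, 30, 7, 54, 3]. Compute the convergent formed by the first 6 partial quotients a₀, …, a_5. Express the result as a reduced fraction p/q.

Start with 7.
30 + 1/(7/1) = 30 + 1/7 = 211/7
9 + 1/(211/7) = 9 + 7/211 = 1906/211
1 + 1/(1906/211) = 1 + 211/1906 = 2117/1906
3 + 1/(2117/1906) = 3 + 1906/2117 = 8257/2117
8 + 1/(8257/2117) = 8 + 2117/8257 = 68173/8257

68173/8257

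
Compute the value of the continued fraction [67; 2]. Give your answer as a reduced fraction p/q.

135/2

Use the convergent recurrence hₖ = aₖ·hₖ₋₁ + hₖ₋₂ (and likewise for the denominators kₖ):
a_0 = 67: 67/1
a_1 = 2: 135/2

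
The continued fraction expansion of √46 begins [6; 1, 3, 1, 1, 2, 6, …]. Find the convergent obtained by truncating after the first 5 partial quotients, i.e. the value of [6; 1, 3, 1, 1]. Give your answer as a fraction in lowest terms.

Work from the innermost term outward:
Start with 1.
1 + 1/(1/1) = 1 + 1/1 = 2/1
3 + 1/(2/1) = 3 + 1/2 = 7/2
1 + 1/(7/2) = 1 + 2/7 = 9/7
6 + 1/(9/7) = 6 + 7/9 = 61/9

61/9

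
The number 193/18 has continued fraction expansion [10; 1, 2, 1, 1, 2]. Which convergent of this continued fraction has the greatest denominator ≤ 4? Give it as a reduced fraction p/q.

43/4

List convergents until the denominator exceeds the bound:
a_0 = 10: 10/1  (≤ bound)
a_1 = 1: 11/1  (≤ bound)
a_2 = 2: 32/3  (≤ bound)
a_3 = 1: 43/4  (≤ bound)
a_4 = 1: 75/7  (> 4, stop)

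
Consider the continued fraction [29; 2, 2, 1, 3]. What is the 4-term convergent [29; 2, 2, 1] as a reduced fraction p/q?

206/7

Compute successive convergents:
a_0 = 29: 29/1
a_1 = 2: 59/2
a_2 = 2: 147/5
a_3 = 1: 206/7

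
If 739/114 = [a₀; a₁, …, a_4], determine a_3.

1

Repeatedly divide and take the remainder:
739 ÷ 114 → quotient 6, remainder 55
114 ÷ 55 → quotient 2, remainder 4
55 ÷ 4 → quotient 13, remainder 3
4 ÷ 3 → quotient 1, remainder 1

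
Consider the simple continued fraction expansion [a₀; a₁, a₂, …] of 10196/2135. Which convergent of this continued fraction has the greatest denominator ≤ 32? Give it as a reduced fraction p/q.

43/9

List convergents until the denominator exceeds the bound:
a_0 = 4: 4/1  (≤ bound)
a_1 = 1: 5/1  (≤ bound)
a_2 = 3: 19/4  (≤ bound)
a_3 = 2: 43/9  (≤ bound)
a_4 = 5: 234/49  (> 32, stop)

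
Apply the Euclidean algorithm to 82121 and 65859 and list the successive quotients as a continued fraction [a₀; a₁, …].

82121 ÷ 65859 → quotient 1, remainder 16262
65859 ÷ 16262 → quotient 4, remainder 811
16262 ÷ 811 → quotient 20, remainder 42
811 ÷ 42 → quotient 19, remainder 13
42 ÷ 13 → quotient 3, remainder 3
13 ÷ 3 → quotient 4, remainder 1
3 ÷ 1 → quotient 3, remainder 0

[1; 4, 20, 19, 3, 4, 3]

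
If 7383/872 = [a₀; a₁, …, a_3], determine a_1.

2

Apply division with remainder until the remainder is 0:
7383 ÷ 872 → quotient 8, remainder 407
872 ÷ 407 → quotient 2, remainder 58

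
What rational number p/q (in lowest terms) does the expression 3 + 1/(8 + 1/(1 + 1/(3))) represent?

Collapse the nested fraction from the inside out:
Start with 3.
1 + 1/(3/1) = 1 + 1/3 = 4/3
8 + 1/(4/3) = 8 + 3/4 = 35/4
3 + 1/(35/4) = 3 + 4/35 = 109/35

109/35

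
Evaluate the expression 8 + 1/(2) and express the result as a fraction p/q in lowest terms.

17/2

a_0 = 8: 8/1
a_1 = 2: 17/2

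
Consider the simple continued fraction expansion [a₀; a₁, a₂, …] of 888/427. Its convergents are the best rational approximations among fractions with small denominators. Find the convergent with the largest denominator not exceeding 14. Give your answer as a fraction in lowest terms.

a_0 = 2: 2/1  (≤ bound)
a_1 = 12: 25/12  (≤ bound)
a_2 = 1: 27/13  (≤ bound)
a_3 = 1: 52/25  (> 14, stop)

27/13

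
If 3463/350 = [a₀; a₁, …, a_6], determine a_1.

Run the Euclidean algorithm, recording each quotient:
⌊3463/350⌋ = 9, remainder 313
⌊350/313⌋ = 1, remainder 37

1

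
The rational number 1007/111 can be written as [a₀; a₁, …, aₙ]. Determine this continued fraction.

Run the Euclidean algorithm, recording each quotient:
⌊1007/111⌋ = 9, remainder 8
⌊111/8⌋ = 13, remainder 7
⌊8/7⌋ = 1, remainder 1
⌊7/1⌋ = 7, remainder 0

[9; 13, 1, 7]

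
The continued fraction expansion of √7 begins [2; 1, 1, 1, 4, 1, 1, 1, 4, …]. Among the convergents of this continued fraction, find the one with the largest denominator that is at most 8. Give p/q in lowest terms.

8/3

a_0 = 2: 2/1  (≤ bound)
a_1 = 1: 3/1  (≤ bound)
a_2 = 1: 5/2  (≤ bound)
a_3 = 1: 8/3  (≤ bound)
a_4 = 4: 37/14  (> 8, stop)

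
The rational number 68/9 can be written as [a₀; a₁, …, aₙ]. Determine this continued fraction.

68 ÷ 9 → quotient 7, remainder 5
9 ÷ 5 → quotient 1, remainder 4
5 ÷ 4 → quotient 1, remainder 1
4 ÷ 1 → quotient 4, remainder 0

[7; 1, 1, 4]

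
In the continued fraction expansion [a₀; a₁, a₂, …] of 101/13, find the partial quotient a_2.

101 ÷ 13 → quotient 7, remainder 10
13 ÷ 10 → quotient 1, remainder 3
10 ÷ 3 → quotient 3, remainder 1

3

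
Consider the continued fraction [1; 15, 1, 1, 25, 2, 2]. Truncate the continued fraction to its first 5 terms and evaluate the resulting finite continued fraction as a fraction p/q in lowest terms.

a_0 = 1: 1/1
a_1 = 15: 16/15
a_2 = 1: 17/16
a_3 = 1: 33/31
a_4 = 25: 842/791

842/791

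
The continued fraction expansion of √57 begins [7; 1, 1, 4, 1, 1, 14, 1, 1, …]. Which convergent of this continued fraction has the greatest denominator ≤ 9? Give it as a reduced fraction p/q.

68/9

List convergents until the denominator exceeds the bound:
a_0 = 7: 7/1  (≤ bound)
a_1 = 1: 8/1  (≤ bound)
a_2 = 1: 15/2  (≤ bound)
a_3 = 4: 68/9  (≤ bound)
a_4 = 1: 83/11  (> 9, stop)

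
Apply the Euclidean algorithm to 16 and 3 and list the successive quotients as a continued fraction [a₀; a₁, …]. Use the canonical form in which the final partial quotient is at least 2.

[5; 3]

Apply division with remainder until the remainder is 0:
⌊16/3⌋ = 5, remainder 1
⌊3/1⌋ = 3, remainder 0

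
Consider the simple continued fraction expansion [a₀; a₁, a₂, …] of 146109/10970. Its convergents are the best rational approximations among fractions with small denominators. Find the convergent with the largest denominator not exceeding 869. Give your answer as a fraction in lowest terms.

a_0 = 13: 13/1  (≤ bound)
a_1 = 3: 40/3  (≤ bound)
a_2 = 7: 293/22  (≤ bound)
a_3 = 2: 626/47  (≤ bound)
a_4 = 1: 919/69  (≤ bound)
a_5 = 1: 1545/116  (≤ bound)
a_6 = 15: 24094/1809  (> 869, stop)

1545/116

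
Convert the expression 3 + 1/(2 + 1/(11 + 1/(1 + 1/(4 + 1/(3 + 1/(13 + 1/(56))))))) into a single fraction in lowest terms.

a_0 = 3: 3/1
a_1 = 2: 7/2
a_2 = 11: 80/23
a_3 = 1: 87/25
a_4 = 4: 428/123
a_5 = 3: 1371/394
a_6 = 13: 18251/5245
a_7 = 56: 1023427/294114

1023427/294114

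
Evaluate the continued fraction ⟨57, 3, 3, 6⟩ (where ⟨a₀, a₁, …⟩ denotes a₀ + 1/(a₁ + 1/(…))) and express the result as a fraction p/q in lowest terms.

3610/63

Starting at the tail and folding back:
Start with 6.
3 + 1/(6/1) = 3 + 1/6 = 19/6
3 + 1/(19/6) = 3 + 6/19 = 63/19
57 + 1/(63/19) = 57 + 19/63 = 3610/63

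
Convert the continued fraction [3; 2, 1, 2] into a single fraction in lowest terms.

Start with 2.
1 + 1/(2/1) = 1 + 1/2 = 3/2
2 + 1/(3/2) = 2 + 2/3 = 8/3
3 + 1/(8/3) = 3 + 3/8 = 27/8

27/8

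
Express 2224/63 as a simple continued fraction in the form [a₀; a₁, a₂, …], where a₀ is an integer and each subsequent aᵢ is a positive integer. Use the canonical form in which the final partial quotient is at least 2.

[35; 3, 3, 6]

Apply division with remainder until the remainder is 0:
2224 ÷ 63 → quotient 35, remainder 19
63 ÷ 19 → quotient 3, remainder 6
19 ÷ 6 → quotient 3, remainder 1
6 ÷ 1 → quotient 6, remainder 0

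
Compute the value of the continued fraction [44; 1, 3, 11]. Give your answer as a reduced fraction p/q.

Start with 11.
3 + 1/(11/1) = 3 + 1/11 = 34/11
1 + 1/(34/11) = 1 + 11/34 = 45/34
44 + 1/(45/34) = 44 + 34/45 = 2014/45

2014/45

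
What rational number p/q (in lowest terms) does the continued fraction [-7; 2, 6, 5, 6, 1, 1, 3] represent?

-20743/3173

Starting at the tail and folding back:
Start with 3.
1 + 1/(3/1) = 1 + 1/3 = 4/3
1 + 1/(4/3) = 1 + 3/4 = 7/4
6 + 1/(7/4) = 6 + 4/7 = 46/7
5 + 1/(46/7) = 5 + 7/46 = 237/46
6 + 1/(237/46) = 6 + 46/237 = 1468/237
2 + 1/(1468/237) = 2 + 237/1468 = 3173/1468
-7 + 1/(3173/1468) = -7 + 1468/3173 = -20743/3173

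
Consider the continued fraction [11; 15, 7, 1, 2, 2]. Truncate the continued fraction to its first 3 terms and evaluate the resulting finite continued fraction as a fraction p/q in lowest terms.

Start with 7.
15 + 1/(7/1) = 15 + 1/7 = 106/7
11 + 1/(106/7) = 11 + 7/106 = 1173/106

1173/106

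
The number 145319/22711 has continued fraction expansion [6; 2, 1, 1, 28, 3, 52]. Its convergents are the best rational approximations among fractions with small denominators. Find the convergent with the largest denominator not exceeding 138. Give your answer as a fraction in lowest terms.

32/5

a_0 = 6: 6/1  (≤ bound)
a_1 = 2: 13/2  (≤ bound)
a_2 = 1: 19/3  (≤ bound)
a_3 = 1: 32/5  (≤ bound)
a_4 = 28: 915/143  (> 138, stop)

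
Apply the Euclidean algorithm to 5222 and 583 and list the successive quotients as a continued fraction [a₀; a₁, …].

[8; 1, 22, 3, 8]

5222 = 8·583 + 558, so a_0 = 8
583 = 1·558 + 25, so a_1 = 1
558 = 22·25 + 8, so a_2 = 22
25 = 3·8 + 1, so a_3 = 3
8 = 8·1 + 0, so a_4 = 8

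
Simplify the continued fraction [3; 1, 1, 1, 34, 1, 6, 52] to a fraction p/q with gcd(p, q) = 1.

142508/38899

Build up convergents one term at a time:
a_0 = 3: 3/1
a_1 = 1: 4/1
a_2 = 1: 7/2
a_3 = 1: 11/3
a_4 = 34: 381/104
a_5 = 1: 392/107
a_6 = 6: 2733/746
a_7 = 52: 142508/38899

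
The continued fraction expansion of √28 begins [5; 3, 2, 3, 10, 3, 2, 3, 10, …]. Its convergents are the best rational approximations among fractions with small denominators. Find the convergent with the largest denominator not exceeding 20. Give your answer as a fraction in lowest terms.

a_0 = 5: 5/1  (≤ bound)
a_1 = 3: 16/3  (≤ bound)
a_2 = 2: 37/7  (≤ bound)
a_3 = 3: 127/24  (> 20, stop)

37/7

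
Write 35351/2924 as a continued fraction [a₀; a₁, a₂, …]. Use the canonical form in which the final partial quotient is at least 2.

[12; 11, 8, 2, 15]

⌊35351/2924⌋ = 12, remainder 263
⌊2924/263⌋ = 11, remainder 31
⌊263/31⌋ = 8, remainder 15
⌊31/15⌋ = 2, remainder 1
⌊15/1⌋ = 15, remainder 0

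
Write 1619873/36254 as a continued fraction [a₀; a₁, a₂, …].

⌊1619873/36254⌋ = 44, remainder 24697
⌊36254/24697⌋ = 1, remainder 11557
⌊24697/11557⌋ = 2, remainder 1583
⌊11557/1583⌋ = 7, remainder 476
⌊1583/476⌋ = 3, remainder 155
⌊476/155⌋ = 3, remainder 11
⌊155/11⌋ = 14, remainder 1
⌊11/1⌋ = 11, remainder 0

[44; 1, 2, 7, 3, 3, 14, 11]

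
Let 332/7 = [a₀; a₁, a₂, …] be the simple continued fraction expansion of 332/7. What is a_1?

Run the Euclidean algorithm, recording each quotient:
⌊332/7⌋ = 47, remainder 3
⌊7/3⌋ = 2, remainder 1

2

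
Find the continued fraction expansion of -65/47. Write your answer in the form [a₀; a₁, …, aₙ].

Repeatedly divide and take the remainder:
-65 ÷ 47 → quotient -2, remainder 29
47 ÷ 29 → quotient 1, remainder 18
29 ÷ 18 → quotient 1, remainder 11
18 ÷ 11 → quotient 1, remainder 7
11 ÷ 7 → quotient 1, remainder 4
7 ÷ 4 → quotient 1, remainder 3
4 ÷ 3 → quotient 1, remainder 1
3 ÷ 1 → quotient 3, remainder 0

[-2; 1, 1, 1, 1, 1, 1, 3]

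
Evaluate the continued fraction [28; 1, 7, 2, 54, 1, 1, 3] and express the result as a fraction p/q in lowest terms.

189179/6550

Collapse the nested fraction from the inside out:
Start with 3.
1 + 1/(3/1) = 1 + 1/3 = 4/3
1 + 1/(4/3) = 1 + 3/4 = 7/4
54 + 1/(7/4) = 54 + 4/7 = 382/7
2 + 1/(382/7) = 2 + 7/382 = 771/382
7 + 1/(771/382) = 7 + 382/771 = 5779/771
1 + 1/(5779/771) = 1 + 771/5779 = 6550/5779
28 + 1/(6550/5779) = 28 + 5779/6550 = 189179/6550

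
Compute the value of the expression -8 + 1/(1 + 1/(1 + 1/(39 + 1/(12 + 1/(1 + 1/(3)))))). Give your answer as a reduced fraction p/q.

-30252/4037

a_0 = -8: -8/1
a_1 = 1: -7/1
a_2 = 1: -15/2
a_3 = 39: -592/79
a_4 = 12: -7119/950
a_5 = 1: -7711/1029
a_6 = 3: -30252/4037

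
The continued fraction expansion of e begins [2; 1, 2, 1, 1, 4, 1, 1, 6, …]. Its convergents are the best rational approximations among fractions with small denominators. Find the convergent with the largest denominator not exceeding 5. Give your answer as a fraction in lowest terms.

11/4

List convergents until the denominator exceeds the bound:
a_0 = 2: 2/1  (≤ bound)
a_1 = 1: 3/1  (≤ bound)
a_2 = 2: 8/3  (≤ bound)
a_3 = 1: 11/4  (≤ bound)
a_4 = 1: 19/7  (> 5, stop)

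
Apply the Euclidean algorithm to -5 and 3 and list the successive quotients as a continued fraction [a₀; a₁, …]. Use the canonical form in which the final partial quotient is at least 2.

[-2; 3]

-5 = -2·3 + 1, so a_0 = -2
3 = 3·1 + 0, so a_1 = 3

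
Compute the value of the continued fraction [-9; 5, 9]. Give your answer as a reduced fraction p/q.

-405/46

Start with 9.
5 + 1/(9/1) = 5 + 1/9 = 46/9
-9 + 1/(46/9) = -9 + 9/46 = -405/46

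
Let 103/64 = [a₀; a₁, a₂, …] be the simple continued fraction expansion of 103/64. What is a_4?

103 ÷ 64 → quotient 1, remainder 39
64 ÷ 39 → quotient 1, remainder 25
39 ÷ 25 → quotient 1, remainder 14
25 ÷ 14 → quotient 1, remainder 11
14 ÷ 11 → quotient 1, remainder 3

1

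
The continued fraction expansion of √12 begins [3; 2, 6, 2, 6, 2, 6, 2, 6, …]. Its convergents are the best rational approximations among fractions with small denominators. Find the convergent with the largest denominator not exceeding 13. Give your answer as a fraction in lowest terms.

45/13

a_0 = 3: 3/1  (≤ bound)
a_1 = 2: 7/2  (≤ bound)
a_2 = 6: 45/13  (≤ bound)
a_3 = 2: 97/28  (> 13, stop)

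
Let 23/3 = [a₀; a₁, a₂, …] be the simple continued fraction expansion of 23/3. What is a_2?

2

Run the Euclidean algorithm, recording each quotient:
23 = 7·3 + 2, so a_0 = 7
3 = 1·2 + 1, so a_1 = 1
2 = 2·1 + 0, so a_2 = 2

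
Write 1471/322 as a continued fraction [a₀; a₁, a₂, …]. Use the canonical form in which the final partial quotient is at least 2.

Repeatedly divide and take the remainder:
1471 = 4·322 + 183, so a_0 = 4
322 = 1·183 + 139, so a_1 = 1
183 = 1·139 + 44, so a_2 = 1
139 = 3·44 + 7, so a_3 = 3
44 = 6·7 + 2, so a_4 = 6
7 = 3·2 + 1, so a_5 = 3
2 = 2·1 + 0, so a_6 = 2

[4; 1, 1, 3, 6, 3, 2]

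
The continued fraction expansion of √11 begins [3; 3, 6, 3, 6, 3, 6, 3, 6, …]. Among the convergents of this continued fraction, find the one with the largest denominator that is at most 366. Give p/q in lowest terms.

199/60

a_0 = 3: 3/1  (≤ bound)
a_1 = 3: 10/3  (≤ bound)
a_2 = 6: 63/19  (≤ bound)
a_3 = 3: 199/60  (≤ bound)
a_4 = 6: 1257/379  (> 366, stop)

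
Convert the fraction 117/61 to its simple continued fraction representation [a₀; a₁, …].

117 ÷ 61 → quotient 1, remainder 56
61 ÷ 56 → quotient 1, remainder 5
56 ÷ 5 → quotient 11, remainder 1
5 ÷ 1 → quotient 5, remainder 0

[1; 1, 11, 5]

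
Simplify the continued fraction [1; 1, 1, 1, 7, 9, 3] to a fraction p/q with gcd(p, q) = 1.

1079/653

a_0 = 1: 1/1
a_1 = 1: 2/1
a_2 = 1: 3/2
a_3 = 1: 5/3
a_4 = 7: 38/23
a_5 = 9: 347/210
a_6 = 3: 1079/653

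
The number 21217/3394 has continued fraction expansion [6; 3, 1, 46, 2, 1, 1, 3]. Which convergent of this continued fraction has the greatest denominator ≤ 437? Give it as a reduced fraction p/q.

a_0 = 6: 6/1  (≤ bound)
a_1 = 3: 19/3  (≤ bound)
a_2 = 1: 25/4  (≤ bound)
a_3 = 46: 1169/187  (≤ bound)
a_4 = 2: 2363/378  (≤ bound)
a_5 = 1: 3532/565  (> 437, stop)

2363/378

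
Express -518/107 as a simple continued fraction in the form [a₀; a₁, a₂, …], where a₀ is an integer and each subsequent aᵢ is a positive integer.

[-5; 6, 3, 2, 2]

-518 = -5·107 + 17, so a_0 = -5
107 = 6·17 + 5, so a_1 = 6
17 = 3·5 + 2, so a_2 = 3
5 = 2·2 + 1, so a_3 = 2
2 = 2·1 + 0, so a_4 = 2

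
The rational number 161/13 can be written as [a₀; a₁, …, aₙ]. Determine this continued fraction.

[12; 2, 1, 1, 2]

Apply division with remainder until the remainder is 0:
161 ÷ 13 → quotient 12, remainder 5
13 ÷ 5 → quotient 2, remainder 3
5 ÷ 3 → quotient 1, remainder 2
3 ÷ 2 → quotient 1, remainder 1
2 ÷ 1 → quotient 2, remainder 0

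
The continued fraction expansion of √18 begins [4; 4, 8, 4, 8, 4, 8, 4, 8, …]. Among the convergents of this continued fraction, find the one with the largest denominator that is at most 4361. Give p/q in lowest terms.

4756/1121

List convergents until the denominator exceeds the bound:
a_0 = 4: 4/1  (≤ bound)
a_1 = 4: 17/4  (≤ bound)
a_2 = 8: 140/33  (≤ bound)
a_3 = 4: 577/136  (≤ bound)
a_4 = 8: 4756/1121  (≤ bound)
a_5 = 4: 19601/4620  (> 4361, stop)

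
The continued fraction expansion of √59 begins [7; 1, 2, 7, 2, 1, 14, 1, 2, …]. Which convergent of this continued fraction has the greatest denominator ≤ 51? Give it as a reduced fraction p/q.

361/47

a_0 = 7: 7/1  (≤ bound)
a_1 = 1: 8/1  (≤ bound)
a_2 = 2: 23/3  (≤ bound)
a_3 = 7: 169/22  (≤ bound)
a_4 = 2: 361/47  (≤ bound)
a_5 = 1: 530/69  (> 51, stop)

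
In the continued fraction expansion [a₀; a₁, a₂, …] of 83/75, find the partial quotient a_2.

83 = 1·75 + 8, so a_0 = 1
75 = 9·8 + 3, so a_1 = 9
8 = 2·3 + 2, so a_2 = 2

2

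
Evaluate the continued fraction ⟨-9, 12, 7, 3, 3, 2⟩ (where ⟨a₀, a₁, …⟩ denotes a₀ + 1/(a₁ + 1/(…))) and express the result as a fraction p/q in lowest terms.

Build up convergents one term at a time:
a_0 = -9: -9/1
a_1 = 12: -107/12
a_2 = 7: -758/85
a_3 = 3: -2381/267
a_4 = 3: -7901/886
a_5 = 2: -18183/2039

-18183/2039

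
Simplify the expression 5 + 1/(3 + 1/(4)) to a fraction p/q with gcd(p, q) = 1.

a_0 = 5: 5/1
a_1 = 3: 16/3
a_2 = 4: 69/13

69/13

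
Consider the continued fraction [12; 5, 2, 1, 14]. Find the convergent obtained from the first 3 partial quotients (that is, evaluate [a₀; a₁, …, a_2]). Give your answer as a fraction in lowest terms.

a_0 = 12: 12/1
a_1 = 5: 61/5
a_2 = 2: 134/11

134/11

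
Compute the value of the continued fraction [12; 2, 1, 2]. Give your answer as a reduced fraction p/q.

Build up convergents one term at a time:
a_0 = 12: 12/1
a_1 = 2: 25/2
a_2 = 1: 37/3
a_3 = 2: 99/8

99/8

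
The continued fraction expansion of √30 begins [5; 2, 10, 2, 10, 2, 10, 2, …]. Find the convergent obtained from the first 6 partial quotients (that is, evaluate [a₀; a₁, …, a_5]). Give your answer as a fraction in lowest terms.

Starting at the tail and folding back:
Start with 2.
10 + 1/(2/1) = 10 + 1/2 = 21/2
2 + 1/(21/2) = 2 + 2/21 = 44/21
10 + 1/(44/21) = 10 + 21/44 = 461/44
2 + 1/(461/44) = 2 + 44/461 = 966/461
5 + 1/(966/461) = 5 + 461/966 = 5291/966

5291/966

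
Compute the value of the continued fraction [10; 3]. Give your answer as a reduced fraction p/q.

Start with 3.
10 + 1/(3/1) = 10 + 1/3 = 31/3

31/3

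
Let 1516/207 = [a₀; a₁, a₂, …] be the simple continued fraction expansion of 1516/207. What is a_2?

11

Apply division with remainder until the remainder is 0:
⌊1516/207⌋ = 7, remainder 67
⌊207/67⌋ = 3, remainder 6
⌊67/6⌋ = 11, remainder 1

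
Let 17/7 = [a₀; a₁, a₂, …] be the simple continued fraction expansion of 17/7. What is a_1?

2

17 = 2·7 + 3, so a_0 = 2
7 = 2·3 + 1, so a_1 = 2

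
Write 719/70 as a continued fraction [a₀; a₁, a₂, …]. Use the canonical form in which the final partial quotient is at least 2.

[10; 3, 1, 2, 6]

719 ÷ 70 → quotient 10, remainder 19
70 ÷ 19 → quotient 3, remainder 13
19 ÷ 13 → quotient 1, remainder 6
13 ÷ 6 → quotient 2, remainder 1
6 ÷ 1 → quotient 6, remainder 0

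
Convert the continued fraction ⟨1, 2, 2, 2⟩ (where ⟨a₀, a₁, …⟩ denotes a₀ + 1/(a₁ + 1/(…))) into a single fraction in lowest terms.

Start with 2.
2 + 1/(2/1) = 2 + 1/2 = 5/2
2 + 1/(5/2) = 2 + 2/5 = 12/5
1 + 1/(12/5) = 1 + 5/12 = 17/12

17/12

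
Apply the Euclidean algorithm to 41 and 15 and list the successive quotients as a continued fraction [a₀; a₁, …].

[2; 1, 2, 1, 3]

41 = 2·15 + 11, so a_0 = 2
15 = 1·11 + 4, so a_1 = 1
11 = 2·4 + 3, so a_2 = 2
4 = 1·3 + 1, so a_3 = 1
3 = 3·1 + 0, so a_4 = 3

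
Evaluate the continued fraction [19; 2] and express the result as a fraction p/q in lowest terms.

39/2

Build up convergents one term at a time:
a_0 = 19: 19/1
a_1 = 2: 39/2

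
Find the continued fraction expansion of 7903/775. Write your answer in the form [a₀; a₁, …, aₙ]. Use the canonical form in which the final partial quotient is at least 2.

[10; 5, 15, 3, 3]

Apply division with remainder until the remainder is 0:
7903 = 10·775 + 153, so a_0 = 10
775 = 5·153 + 10, so a_1 = 5
153 = 15·10 + 3, so a_2 = 15
10 = 3·3 + 1, so a_3 = 3
3 = 3·1 + 0, so a_4 = 3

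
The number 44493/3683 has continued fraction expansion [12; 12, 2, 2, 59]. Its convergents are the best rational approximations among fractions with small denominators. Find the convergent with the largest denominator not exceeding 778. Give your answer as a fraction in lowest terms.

749/62

a_0 = 12: 12/1  (≤ bound)
a_1 = 12: 145/12  (≤ bound)
a_2 = 2: 302/25  (≤ bound)
a_3 = 2: 749/62  (≤ bound)
a_4 = 59: 44493/3683  (> 778, stop)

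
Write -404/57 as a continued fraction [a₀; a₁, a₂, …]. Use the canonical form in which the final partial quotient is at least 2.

⌊-404/57⌋ = -8, remainder 52
⌊57/52⌋ = 1, remainder 5
⌊52/5⌋ = 10, remainder 2
⌊5/2⌋ = 2, remainder 1
⌊2/1⌋ = 2, remainder 0

[-8; 1, 10, 2, 2]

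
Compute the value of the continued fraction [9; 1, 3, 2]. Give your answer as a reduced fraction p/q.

a_0 = 9: 9/1
a_1 = 1: 10/1
a_2 = 3: 39/4
a_3 = 2: 88/9

88/9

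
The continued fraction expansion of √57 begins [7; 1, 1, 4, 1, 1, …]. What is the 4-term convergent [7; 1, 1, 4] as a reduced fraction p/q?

a_0 = 7: 7/1
a_1 = 1: 8/1
a_2 = 1: 15/2
a_3 = 4: 68/9

68/9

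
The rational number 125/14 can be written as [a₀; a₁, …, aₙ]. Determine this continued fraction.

⌊125/14⌋ = 8, remainder 13
⌊14/13⌋ = 1, remainder 1
⌊13/1⌋ = 13, remainder 0

[8; 1, 13]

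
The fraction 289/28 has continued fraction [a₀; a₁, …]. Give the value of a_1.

289 = 10·28 + 9, so a_0 = 10
28 = 3·9 + 1, so a_1 = 3

3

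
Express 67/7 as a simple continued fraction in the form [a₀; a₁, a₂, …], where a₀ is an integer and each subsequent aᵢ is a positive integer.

67 = 9·7 + 4, so a_0 = 9
7 = 1·4 + 3, so a_1 = 1
4 = 1·3 + 1, so a_2 = 1
3 = 3·1 + 0, so a_3 = 3

[9; 1, 1, 3]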